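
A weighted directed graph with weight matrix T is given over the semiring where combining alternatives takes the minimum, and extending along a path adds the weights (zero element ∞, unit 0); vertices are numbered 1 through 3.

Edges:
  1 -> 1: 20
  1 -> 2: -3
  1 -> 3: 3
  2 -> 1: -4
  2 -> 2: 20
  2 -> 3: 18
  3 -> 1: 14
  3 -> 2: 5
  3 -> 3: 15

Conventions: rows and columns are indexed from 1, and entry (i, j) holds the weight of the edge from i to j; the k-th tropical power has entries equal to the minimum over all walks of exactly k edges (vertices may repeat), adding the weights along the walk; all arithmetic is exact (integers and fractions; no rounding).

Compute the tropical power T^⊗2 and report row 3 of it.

T^⊗2:
  [-7, 8, 15]
  [16, -7, -1]
  [1, 11, 17]
Answer: row 3 of T^⊗2 = [1, 11, 17]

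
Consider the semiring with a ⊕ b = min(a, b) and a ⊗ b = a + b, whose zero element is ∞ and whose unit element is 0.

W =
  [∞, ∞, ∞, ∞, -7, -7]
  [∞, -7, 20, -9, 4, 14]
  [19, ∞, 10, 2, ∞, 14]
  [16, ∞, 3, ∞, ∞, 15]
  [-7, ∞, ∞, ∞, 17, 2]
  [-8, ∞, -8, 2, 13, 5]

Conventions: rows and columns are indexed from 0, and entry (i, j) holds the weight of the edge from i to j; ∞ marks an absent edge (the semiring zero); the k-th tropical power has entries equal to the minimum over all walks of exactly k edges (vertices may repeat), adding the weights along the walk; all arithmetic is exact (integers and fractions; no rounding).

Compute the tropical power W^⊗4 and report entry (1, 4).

W^⊗2:
  [-15, ∞, -15, -5, 6, -5]
  [-3, -14, -6, -16, -3, 6]
  [6, ∞, 5, 12, 12, 12]
  [7, ∞, 7, 5, 9, 9]
  [-6, ∞, -6, 4, -14, -14]
  [-3, ∞, -3, -6, -15, -15]
W^⊗3:
  [-13, ∞, -13, -13, -22, -22]
  [-10, -21, -13, -23, -10, -10]
  [4, ∞, 4, 7, -1, -1]
  [1, ∞, 1, 9, 0, 0]
  [-22, ∞, -22, -12, -13, -13]
  [-23, ∞, -23, -13, -10, -13]
W^⊗4:
  [-30, ∞, -30, -20, -20, -20]
  [-18, -28, -20, -30, -17, -17]
  [-9, ∞, -9, 1, -3, -3]
  [-8, ∞, -8, 2, -6, -6]
  [-21, ∞, -21, -20, -29, -29]
  [-21, ∞, -21, -21, -30, -30]
Key observation: the optimum is the walk 1->1->1->1->4, with weight (-7) + (-7) + (-7) + 4 = -17.
Optimal value attained by: walk 1->1->1->1->4.
Answer: (W^⊗4)[1][4] = -17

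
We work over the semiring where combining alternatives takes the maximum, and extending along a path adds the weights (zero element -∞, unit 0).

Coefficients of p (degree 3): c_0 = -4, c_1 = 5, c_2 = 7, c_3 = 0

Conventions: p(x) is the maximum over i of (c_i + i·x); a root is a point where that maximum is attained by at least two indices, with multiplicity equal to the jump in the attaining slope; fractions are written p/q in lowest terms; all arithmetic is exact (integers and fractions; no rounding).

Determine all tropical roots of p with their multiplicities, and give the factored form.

hull edge (i=0, c=-4) to (i=1, c=5): slope 9, span 1
hull edge (i=1, c=5) to (i=2, c=7): slope 2, span 1
hull edge (i=2, c=7) to (i=3, c=0): slope -7, span 1
Factored form: p(x) = 0 ⊗ (x ⊕ (-9)) ⊗ (x ⊕ (-2)) ⊗ (x ⊕ 7)
Answer: roots = -9 (mult 1), -2 (mult 1), 7 (mult 1)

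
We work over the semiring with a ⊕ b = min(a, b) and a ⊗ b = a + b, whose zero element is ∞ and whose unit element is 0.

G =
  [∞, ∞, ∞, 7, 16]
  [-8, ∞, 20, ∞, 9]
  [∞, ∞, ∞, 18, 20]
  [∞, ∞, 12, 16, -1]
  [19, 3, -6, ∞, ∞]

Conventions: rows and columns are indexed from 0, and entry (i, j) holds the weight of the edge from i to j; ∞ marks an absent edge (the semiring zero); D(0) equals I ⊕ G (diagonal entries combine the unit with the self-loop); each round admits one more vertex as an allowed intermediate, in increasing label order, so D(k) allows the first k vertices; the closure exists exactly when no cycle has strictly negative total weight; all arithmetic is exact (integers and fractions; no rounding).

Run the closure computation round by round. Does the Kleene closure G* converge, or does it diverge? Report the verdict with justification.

D(0):
  [0, ∞, ∞, 7, 16]
  [-8, 0, 20, ∞, 9]
  [∞, ∞, 0, 18, 20]
  [∞, ∞, 12, 0, -1]
  [19, 3, -6, ∞, 0]
D(1):
  [0, ∞, ∞, 7, 16]
  [-8, 0, 20, -1, 8]
  [∞, ∞, 0, 18, 20]
  [∞, ∞, 12, 0, -1]
  [19, 3, -6, 26, 0]
D(2):
  [0, ∞, ∞, 7, 16]
  [-8, 0, 20, -1, 8]
  [∞, ∞, 0, 18, 20]
  [∞, ∞, 12, 0, -1]
  [-5, 3, -6, 2, 0]
D(3):
  [0, ∞, ∞, 7, 16]
  [-8, 0, 20, -1, 8]
  [∞, ∞, 0, 18, 20]
  [∞, ∞, 12, 0, -1]
  [-5, 3, -6, 2, 0]
D(4):
  [0, ∞, 19, 7, 6]
  [-8, 0, 11, -1, -2]
  [∞, ∞, 0, 18, 17]
  [∞, ∞, 12, 0, -1]
  [-5, 3, -6, 2, 0]
D(5):
  [0, 9, 0, 7, 6]
  [-8, 0, -8, -1, -2]
  [12, 20, 0, 18, 17]
  [-6, 2, -7, 0, -1]
  [-5, 3, -6, 2, 0]
Key observation: every diagonal entry stays at the unit through all rounds, so no improving cycle exists.
Answer: CONVERGES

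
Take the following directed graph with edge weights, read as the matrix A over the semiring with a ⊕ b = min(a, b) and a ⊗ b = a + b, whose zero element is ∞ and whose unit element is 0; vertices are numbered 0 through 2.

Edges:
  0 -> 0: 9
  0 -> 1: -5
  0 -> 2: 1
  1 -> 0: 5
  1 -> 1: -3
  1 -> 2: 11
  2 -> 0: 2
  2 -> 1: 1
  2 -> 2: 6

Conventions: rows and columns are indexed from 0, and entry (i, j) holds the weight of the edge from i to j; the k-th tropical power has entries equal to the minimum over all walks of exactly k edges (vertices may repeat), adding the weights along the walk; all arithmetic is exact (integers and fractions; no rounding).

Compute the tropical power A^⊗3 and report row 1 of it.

A^⊗2:
  [0, -8, 6]
  [2, -6, 6]
  [6, -3, 3]
A^⊗3:
  [-3, -11, 1]
  [-1, -9, 3]
  [2, -6, 7]
Answer: row 1 of A^⊗3 = [-1, -9, 3]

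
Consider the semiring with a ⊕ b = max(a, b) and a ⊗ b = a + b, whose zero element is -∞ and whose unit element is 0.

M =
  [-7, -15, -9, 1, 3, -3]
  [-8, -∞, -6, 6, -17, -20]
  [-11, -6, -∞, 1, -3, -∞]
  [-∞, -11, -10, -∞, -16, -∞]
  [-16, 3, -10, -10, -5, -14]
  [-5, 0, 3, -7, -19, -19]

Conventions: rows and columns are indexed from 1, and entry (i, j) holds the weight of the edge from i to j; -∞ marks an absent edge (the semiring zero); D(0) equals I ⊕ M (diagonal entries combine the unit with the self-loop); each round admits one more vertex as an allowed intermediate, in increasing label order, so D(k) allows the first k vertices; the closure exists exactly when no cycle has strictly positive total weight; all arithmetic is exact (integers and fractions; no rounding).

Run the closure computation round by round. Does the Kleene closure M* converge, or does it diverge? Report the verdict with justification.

D(0):
  [0, -15, -9, 1, 3, -3]
  [-8, 0, -6, 6, -17, -20]
  [-11, -6, 0, 1, -3, -∞]
  [-∞, -11, -10, 0, -16, -∞]
  [-16, 3, -10, -10, 0, -14]
  [-5, 0, 3, -7, -19, 0]
D(1):
  [0, -15, -9, 1, 3, -3]
  [-8, 0, -6, 6, -5, -11]
  [-11, -6, 0, 1, -3, -14]
  [-∞, -11, -10, 0, -16, -∞]
  [-16, 3, -10, -10, 0, -14]
  [-5, 0, 3, -4, -2, 0]
D(2):
  [0, -15, -9, 1, 3, -3]
  [-8, 0, -6, 6, -5, -11]
  [-11, -6, 0, 1, -3, -14]
  [-19, -11, -10, 0, -16, -22]
  [-5, 3, -3, 9, 0, -8]
  [-5, 0, 3, 6, -2, 0]
D(3):
  [0, -15, -9, 1, 3, -3]
  [-8, 0, -6, 6, -5, -11]
  [-11, -6, 0, 1, -3, -14]
  [-19, -11, -10, 0, -13, -22]
  [-5, 3, -3, 9, 0, -8]
  [-5, 0, 3, 6, 0, 0]
D(4):
  [0, -10, -9, 1, 3, -3]
  [-8, 0, -4, 6, -5, -11]
  [-11, -6, 0, 1, -3, -14]
  [-19, -11, -10, 0, -13, -22]
  [-5, 3, -1, 9, 0, -8]
  [-5, 0, 3, 6, 0, 0]
D(5):
  [0, 6, 2, 12, 3, -3]
  [-8, 0, -4, 6, -5, -11]
  [-8, 0, 0, 6, -3, -11]
  [-18, -10, -10, 0, -13, -21]
  [-5, 3, -1, 9, 0, -8]
  [-5, 3, 3, 9, 0, 0]
D(6):
  [0, 6, 2, 12, 3, -3]
  [-8, 0, -4, 6, -5, -11]
  [-8, 0, 0, 6, -3, -11]
  [-18, -10, -10, 0, -13, -21]
  [-5, 3, -1, 9, 0, -8]
  [-5, 3, 3, 9, 0, 0]
Key observation: every diagonal entry stays at the unit through all rounds, so no improving cycle exists.
Answer: CONVERGES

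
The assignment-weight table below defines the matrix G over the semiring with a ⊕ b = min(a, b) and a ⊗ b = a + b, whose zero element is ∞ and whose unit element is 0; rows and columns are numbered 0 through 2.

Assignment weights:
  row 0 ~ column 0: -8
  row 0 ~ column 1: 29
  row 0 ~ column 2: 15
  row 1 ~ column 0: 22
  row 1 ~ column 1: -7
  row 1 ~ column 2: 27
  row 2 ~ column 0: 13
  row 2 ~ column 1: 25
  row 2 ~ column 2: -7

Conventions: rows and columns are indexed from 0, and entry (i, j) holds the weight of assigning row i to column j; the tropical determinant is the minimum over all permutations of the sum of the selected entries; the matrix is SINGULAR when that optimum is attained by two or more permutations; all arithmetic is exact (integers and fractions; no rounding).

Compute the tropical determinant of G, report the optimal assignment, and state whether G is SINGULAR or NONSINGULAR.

σ = (0, 1, 2): (-8) + (-7) + (-7) = -22
σ = (0, 2, 1): (-8) + 27 + 25 = 44
σ = (1, 0, 2): 29 + 22 + (-7) = 44
σ = (1, 2, 0): 29 + 27 + 13 = 69
σ = (2, 0, 1): 15 + 22 + 25 = 62
σ = (2, 1, 0): 15 + (-7) + 13 = 21
Optimal value attained by: σ = (0, 1, 2).
Answer: det⊕(G) = -22; verdict: NONSINGULAR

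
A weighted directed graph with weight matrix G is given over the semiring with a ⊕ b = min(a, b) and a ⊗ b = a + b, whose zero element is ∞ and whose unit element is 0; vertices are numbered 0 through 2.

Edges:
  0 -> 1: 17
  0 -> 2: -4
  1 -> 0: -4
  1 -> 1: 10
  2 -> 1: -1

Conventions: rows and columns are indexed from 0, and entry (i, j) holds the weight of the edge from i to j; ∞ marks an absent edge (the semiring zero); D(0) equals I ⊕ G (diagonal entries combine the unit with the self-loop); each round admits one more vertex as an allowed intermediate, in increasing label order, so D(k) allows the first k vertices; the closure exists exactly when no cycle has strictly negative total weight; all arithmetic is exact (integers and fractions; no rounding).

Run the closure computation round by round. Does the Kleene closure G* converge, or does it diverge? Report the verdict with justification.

D(0):
  [0, 17, -4]
  [-4, 0, ∞]
  [∞, -1, 0]
D(1):
  [0, 17, -4]
  [-4, 0, -8]
  [∞, -1, 0]
Detection: at round 2, diagonal entry (2, 2) turns strictly negative.
Key observation: the cycle 2->1->0->2 has total weight (-1) + (-4) + (-4), which is strictly negative.
Answer: DIVERGES — negative cycle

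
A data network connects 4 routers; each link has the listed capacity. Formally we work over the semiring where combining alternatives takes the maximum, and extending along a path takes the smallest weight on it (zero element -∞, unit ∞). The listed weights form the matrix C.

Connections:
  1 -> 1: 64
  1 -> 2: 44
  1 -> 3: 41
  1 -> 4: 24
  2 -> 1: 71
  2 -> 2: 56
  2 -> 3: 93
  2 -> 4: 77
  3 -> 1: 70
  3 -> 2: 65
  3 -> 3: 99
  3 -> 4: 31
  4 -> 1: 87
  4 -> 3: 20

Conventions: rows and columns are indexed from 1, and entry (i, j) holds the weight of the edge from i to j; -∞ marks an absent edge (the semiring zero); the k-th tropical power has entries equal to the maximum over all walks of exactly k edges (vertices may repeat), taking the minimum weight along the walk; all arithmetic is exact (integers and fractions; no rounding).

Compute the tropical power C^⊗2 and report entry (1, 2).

C^⊗2:
  [64, 44, 44, 44]
  [77, 65, 93, 56]
  [70, 65, 99, 65]
  [64, 44, 41, 24]
Key observation: the optimum is the walk 1->1->2, with weight 64 min 44 = 44.
Optimal value attained by: walk 1->1->2.
Answer: (C^⊗2)[1][2] = 44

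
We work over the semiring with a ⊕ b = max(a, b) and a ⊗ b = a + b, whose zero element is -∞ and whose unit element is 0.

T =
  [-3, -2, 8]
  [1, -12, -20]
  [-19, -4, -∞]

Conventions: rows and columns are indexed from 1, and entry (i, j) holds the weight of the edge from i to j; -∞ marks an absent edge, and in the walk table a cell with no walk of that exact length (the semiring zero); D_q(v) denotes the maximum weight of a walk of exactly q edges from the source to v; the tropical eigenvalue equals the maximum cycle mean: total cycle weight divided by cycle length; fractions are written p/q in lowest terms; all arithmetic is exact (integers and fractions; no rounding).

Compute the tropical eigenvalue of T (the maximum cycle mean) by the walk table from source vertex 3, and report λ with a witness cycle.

q=0: [-∞, -∞, 0]
q=1: [-19, -4, -∞]
q=2: [-3, -16, -11]
q=3: [-6, -5, 5]
Optimal cycle mean attained by: cycle 1->3->2->1, total 8 + (-4) + 1, length 3.
Answer: λ = 5/3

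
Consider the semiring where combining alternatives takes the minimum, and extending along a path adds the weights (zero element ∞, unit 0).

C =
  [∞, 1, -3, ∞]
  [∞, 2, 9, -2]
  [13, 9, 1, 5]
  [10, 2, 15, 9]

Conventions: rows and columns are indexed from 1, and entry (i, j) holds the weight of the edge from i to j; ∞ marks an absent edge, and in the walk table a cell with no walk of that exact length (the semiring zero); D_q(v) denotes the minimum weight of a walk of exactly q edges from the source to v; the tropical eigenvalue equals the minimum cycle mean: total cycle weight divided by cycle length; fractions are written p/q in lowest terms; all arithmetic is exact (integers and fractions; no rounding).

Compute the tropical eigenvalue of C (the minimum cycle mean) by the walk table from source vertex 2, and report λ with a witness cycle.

q=0: [∞, 0, ∞, ∞]
q=1: [∞, 2, 9, -2]
q=2: [8, 0, 10, 0]
q=3: [10, 2, 5, -2]
q=4: [8, 0, 6, 0]
Optimal cycle mean attained by: cycle 2->4->2, total (-2) + 2, length 2.
Answer: λ = 0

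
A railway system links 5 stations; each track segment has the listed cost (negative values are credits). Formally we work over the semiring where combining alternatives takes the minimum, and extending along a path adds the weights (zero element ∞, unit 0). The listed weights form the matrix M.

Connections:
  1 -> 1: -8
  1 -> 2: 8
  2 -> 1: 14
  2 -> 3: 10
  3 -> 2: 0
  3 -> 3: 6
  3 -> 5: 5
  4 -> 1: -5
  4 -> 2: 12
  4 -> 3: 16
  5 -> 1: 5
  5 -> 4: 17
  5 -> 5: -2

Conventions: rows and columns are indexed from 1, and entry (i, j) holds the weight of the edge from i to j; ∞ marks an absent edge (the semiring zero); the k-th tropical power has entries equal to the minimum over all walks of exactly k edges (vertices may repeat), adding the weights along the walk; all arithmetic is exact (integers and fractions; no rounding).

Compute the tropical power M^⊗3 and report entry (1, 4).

M^⊗2:
  [-16, 0, 18, ∞, ∞]
  [6, 10, 16, ∞, 15]
  [10, 6, 10, 22, 3]
  [-13, 3, 22, ∞, 21]
  [-3, 13, 33, 15, -4]
M^⊗3:
  [-24, -8, 10, ∞, 23]
  [-2, 14, 20, 32, 13]
  [2, 10, 16, 20, 1]
  [-21, -5, 13, 38, 19]
  [-11, 5, 23, 13, -6]
Key observation: no walk of exactly 3 edges connects these vertices, so the entry is the semiring zero.
Answer: (M^⊗3)[1][4] = ∞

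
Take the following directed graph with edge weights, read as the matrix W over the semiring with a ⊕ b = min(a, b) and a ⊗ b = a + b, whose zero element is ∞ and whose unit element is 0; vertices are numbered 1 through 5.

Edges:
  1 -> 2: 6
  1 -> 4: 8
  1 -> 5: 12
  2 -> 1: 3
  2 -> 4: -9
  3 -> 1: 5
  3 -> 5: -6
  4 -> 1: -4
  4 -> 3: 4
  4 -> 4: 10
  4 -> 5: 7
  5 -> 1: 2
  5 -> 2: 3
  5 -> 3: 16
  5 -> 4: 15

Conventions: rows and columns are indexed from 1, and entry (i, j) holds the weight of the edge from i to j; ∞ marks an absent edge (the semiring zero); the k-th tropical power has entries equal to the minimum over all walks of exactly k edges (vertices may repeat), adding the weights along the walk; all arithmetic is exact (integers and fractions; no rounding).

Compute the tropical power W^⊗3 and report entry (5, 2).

W^⊗2:
  [4, 15, 12, -3, 15]
  [-13, 9, -5, 1, -2]
  [-4, -3, 10, 9, 17]
  [6, 2, 14, 4, -2]
  [6, 8, 19, -6, 10]
W^⊗3:
  [-7, 10, 1, 6, 4]
  [-3, -7, 5, -5, -11]
  [0, 2, 13, -12, 4]
  [0, 1, 8, -7, 8]
  [-10, 12, -2, -1, 1]
Key observation: the optimum is the walk 5->2->1->2, with weight 3 + 3 + 6 = 12.
Optimal value attained by: walk 5->2->1->2.
Answer: (W^⊗3)[5][2] = 12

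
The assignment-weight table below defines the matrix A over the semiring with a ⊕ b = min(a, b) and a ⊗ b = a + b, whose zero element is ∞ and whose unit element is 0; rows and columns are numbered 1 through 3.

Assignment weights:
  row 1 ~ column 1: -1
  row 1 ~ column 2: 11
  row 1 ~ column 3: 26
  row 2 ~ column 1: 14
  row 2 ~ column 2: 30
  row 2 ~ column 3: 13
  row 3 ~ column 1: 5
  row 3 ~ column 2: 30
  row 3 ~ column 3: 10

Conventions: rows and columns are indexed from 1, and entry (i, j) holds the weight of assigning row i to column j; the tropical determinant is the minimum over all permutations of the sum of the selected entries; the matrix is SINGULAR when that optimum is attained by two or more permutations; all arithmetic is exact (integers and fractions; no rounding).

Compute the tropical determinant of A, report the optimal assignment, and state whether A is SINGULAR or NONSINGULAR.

σ = (1, 2, 3): (-1) + 30 + 10 = 39
σ = (1, 3, 2): (-1) + 13 + 30 = 42
σ = (2, 1, 3): 11 + 14 + 10 = 35
σ = (2, 3, 1): 11 + 13 + 5 = 29
σ = (3, 1, 2): 26 + 14 + 30 = 70
σ = (3, 2, 1): 26 + 30 + 5 = 61
Optimal value attained by: σ = (2, 3, 1).
Answer: det⊕(A) = 29; verdict: NONSINGULAR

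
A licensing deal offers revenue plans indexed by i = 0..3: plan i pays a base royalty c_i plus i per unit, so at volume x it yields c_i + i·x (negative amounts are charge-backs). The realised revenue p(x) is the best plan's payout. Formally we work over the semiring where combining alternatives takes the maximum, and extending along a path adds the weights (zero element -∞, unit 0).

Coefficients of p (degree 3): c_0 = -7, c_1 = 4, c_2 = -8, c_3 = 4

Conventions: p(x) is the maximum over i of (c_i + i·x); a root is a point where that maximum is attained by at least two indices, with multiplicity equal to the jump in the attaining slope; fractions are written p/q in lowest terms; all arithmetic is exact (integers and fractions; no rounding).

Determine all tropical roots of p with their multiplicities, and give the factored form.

hull edge (i=0, c=-7) to (i=1, c=4): slope 11, span 1
hull edge (i=1, c=4) to (i=3, c=4): slope 0, span 2
Factored form: p(x) = 4 ⊗ (x ⊕ (-11)) ⊗ (x ⊕ 0) ⊗ (x ⊕ 0)
Answer: roots = -11 (mult 1), 0 (mult 2)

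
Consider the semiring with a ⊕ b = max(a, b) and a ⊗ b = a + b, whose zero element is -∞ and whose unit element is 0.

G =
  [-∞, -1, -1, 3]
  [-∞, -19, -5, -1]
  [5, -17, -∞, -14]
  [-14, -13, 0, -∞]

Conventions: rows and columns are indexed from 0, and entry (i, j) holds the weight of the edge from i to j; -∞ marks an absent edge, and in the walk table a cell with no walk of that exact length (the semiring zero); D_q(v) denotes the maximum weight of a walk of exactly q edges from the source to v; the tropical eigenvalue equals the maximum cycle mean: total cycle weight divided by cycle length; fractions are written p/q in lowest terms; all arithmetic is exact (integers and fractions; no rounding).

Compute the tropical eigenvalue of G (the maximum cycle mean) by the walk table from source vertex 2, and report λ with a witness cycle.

q=0: [-∞, -∞, 0, -∞]
q=1: [5, -17, -∞, -14]
q=2: [-28, 4, 4, 8]
q=3: [9, -5, 8, 3]
q=4: [13, 8, 8, 12]
Optimal cycle mean attained by: cycle 0->3->2->0, total 3 + 0 + 5, length 3.
Answer: λ = 8/3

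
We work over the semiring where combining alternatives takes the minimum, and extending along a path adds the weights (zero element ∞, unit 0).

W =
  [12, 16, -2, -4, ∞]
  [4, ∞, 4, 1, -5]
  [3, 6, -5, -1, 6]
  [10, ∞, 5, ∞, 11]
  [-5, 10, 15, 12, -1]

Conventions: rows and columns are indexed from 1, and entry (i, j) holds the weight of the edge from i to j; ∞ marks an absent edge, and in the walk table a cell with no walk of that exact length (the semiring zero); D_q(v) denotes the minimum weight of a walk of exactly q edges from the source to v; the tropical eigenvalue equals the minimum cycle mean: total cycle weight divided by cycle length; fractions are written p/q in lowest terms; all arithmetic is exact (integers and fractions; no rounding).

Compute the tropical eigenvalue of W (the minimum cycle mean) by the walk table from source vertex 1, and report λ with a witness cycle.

q=0: [0, ∞, ∞, ∞, ∞]
q=1: [12, 16, -2, -4, ∞]
q=2: [1, 4, -7, -3, 4]
q=3: [-4, -1, -12, -8, -1]
q=4: [-9, -6, -17, -13, -6]
q=5: [-14, -11, -22, -18, -11]
Optimal cycle mean attained by: cycle 3->3, total (-5), length 1.
Answer: λ = -5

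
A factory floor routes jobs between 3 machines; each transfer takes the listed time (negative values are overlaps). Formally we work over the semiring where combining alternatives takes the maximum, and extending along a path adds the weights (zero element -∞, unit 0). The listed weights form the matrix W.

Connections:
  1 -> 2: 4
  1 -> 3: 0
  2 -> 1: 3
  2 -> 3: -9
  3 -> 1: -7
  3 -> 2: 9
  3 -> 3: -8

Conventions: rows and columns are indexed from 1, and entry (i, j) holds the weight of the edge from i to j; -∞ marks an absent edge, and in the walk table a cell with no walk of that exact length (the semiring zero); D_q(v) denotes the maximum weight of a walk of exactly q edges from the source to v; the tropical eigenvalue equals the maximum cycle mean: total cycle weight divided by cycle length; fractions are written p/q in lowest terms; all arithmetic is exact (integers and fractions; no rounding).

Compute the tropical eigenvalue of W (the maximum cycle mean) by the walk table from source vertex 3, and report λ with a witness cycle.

q=0: [-∞, -∞, 0]
q=1: [-7, 9, -8]
q=2: [12, 1, 0]
q=3: [4, 16, 12]
Optimal cycle mean attained by: cycle 1->3->2->1, total 0 + 9 + 3, length 3.
Answer: λ = 4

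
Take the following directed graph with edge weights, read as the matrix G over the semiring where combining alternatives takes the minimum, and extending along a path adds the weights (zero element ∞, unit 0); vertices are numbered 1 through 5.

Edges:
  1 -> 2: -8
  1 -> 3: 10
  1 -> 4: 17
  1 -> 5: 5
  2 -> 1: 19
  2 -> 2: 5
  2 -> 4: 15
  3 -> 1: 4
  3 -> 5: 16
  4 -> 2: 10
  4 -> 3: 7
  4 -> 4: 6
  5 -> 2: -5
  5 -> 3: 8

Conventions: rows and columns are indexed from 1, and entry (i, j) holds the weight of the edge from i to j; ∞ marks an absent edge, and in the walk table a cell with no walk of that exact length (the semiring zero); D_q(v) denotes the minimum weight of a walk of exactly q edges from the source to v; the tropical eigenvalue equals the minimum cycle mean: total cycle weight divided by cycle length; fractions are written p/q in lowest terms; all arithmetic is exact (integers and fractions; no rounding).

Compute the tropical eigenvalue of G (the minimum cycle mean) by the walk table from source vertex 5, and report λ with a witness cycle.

q=0: [∞, ∞, ∞, ∞, 0]
q=1: [∞, -5, 8, ∞, ∞]
q=2: [12, 0, ∞, 10, 24]
q=3: [19, 4, 17, 15, 17]
q=4: [21, 9, 22, 19, 24]
q=5: [26, 13, 26, 24, 26]
Optimal cycle mean attained by: cycle 1->2->4->3->1, total (-8) + 15 + 7 + 4, length 4.
Answer: λ = 9/2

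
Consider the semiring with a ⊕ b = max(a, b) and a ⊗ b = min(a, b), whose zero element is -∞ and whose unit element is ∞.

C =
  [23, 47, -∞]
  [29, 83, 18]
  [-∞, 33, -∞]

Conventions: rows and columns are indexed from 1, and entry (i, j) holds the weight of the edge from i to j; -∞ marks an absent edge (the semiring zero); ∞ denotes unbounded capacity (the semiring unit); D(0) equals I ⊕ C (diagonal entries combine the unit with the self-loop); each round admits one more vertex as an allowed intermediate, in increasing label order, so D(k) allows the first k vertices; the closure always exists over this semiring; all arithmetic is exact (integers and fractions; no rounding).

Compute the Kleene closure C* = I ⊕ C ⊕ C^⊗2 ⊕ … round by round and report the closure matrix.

D(0):
  [∞, 47, -∞]
  [29, ∞, 18]
  [-∞, 33, ∞]
D(1):
  [∞, 47, -∞]
  [29, ∞, 18]
  [-∞, 33, ∞]
D(2):
  [∞, 47, 18]
  [29, ∞, 18]
  [29, 33, ∞]
D(3):
  [∞, 47, 18]
  [29, ∞, 18]
  [29, 33, ∞]
Answer: C* = [[∞, 47, 18], [29, ∞, 18], [29, 33, ∞]]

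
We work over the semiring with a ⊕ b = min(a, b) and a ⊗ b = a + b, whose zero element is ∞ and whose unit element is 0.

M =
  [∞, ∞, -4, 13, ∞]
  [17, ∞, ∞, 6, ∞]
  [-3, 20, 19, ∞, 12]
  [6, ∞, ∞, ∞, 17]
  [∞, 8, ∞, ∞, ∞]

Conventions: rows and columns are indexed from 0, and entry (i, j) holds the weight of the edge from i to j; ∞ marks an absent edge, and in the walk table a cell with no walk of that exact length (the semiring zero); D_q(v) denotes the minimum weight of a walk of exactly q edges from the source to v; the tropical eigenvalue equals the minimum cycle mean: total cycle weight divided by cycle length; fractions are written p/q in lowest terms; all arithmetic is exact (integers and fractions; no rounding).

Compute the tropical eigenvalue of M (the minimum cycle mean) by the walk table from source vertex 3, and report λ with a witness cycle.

q=0: [∞, ∞, ∞, 0, ∞]
q=1: [6, ∞, ∞, ∞, 17]
q=2: [∞, 25, 2, 19, ∞]
q=3: [-1, 22, 21, 31, 14]
q=4: [18, 22, -5, 12, 33]
q=5: [-8, 15, 14, 28, 7]
Optimal cycle mean attained by: cycle 0->2->0, total (-4) + (-3), length 2.
Answer: λ = -7/2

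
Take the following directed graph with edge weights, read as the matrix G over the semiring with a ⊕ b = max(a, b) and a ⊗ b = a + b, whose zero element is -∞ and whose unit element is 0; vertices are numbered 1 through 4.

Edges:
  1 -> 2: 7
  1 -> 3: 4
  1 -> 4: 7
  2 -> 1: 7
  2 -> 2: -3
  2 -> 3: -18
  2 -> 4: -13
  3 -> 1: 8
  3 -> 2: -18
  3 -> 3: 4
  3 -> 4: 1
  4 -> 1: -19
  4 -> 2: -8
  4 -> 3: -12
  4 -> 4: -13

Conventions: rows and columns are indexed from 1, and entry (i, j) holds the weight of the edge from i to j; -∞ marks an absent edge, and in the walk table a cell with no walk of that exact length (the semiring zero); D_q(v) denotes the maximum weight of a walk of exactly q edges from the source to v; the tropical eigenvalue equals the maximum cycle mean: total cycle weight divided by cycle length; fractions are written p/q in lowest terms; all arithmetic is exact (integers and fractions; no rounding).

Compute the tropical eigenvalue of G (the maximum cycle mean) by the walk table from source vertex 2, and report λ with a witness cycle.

q=0: [-∞, 0, -∞, -∞]
q=1: [7, -3, -18, -13]
q=2: [4, 14, 11, 14]
q=3: [21, 11, 15, 12]
q=4: [23, 28, 25, 28]
Optimal cycle mean attained by: cycle 1->2->1, total 7 + 7, length 2.
Answer: λ = 7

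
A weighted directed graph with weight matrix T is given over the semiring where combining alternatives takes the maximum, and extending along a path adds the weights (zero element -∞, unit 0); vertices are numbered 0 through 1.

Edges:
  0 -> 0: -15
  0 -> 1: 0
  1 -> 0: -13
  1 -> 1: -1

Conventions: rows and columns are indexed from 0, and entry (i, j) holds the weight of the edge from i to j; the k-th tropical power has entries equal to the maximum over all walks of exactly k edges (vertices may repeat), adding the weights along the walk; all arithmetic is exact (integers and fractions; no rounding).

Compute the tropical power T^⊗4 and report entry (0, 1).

T^⊗2:
  [-13, -1]
  [-14, -2]
T^⊗3:
  [-14, -2]
  [-15, -3]
T^⊗4:
  [-15, -3]
  [-16, -4]
Key observation: the optimum is the walk 0->1->1->1->1, with weight 0 + (-1) + (-1) + (-1) = -3.
Optimal value attained by: walk 0->1->1->1->1.
Answer: (T^⊗4)[0][1] = -3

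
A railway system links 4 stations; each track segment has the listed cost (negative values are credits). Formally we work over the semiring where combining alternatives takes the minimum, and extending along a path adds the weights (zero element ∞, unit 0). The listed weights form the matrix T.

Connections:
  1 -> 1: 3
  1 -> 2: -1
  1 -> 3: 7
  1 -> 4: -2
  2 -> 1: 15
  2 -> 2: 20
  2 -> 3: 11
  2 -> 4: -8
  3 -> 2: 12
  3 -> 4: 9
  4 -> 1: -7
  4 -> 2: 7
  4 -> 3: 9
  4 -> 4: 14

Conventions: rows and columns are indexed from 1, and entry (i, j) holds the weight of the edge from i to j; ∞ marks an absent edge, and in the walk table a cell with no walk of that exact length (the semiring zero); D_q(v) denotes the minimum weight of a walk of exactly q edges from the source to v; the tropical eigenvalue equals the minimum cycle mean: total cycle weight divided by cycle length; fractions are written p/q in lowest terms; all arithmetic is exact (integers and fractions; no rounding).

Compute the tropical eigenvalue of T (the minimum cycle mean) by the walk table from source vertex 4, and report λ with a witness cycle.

q=0: [∞, ∞, ∞, 0]
q=1: [-7, 7, 9, 14]
q=2: [-4, -8, 0, -9]
q=3: [-16, -5, 0, -16]
q=4: [-23, -17, -9, -18]
Optimal cycle mean attained by: cycle 1->2->4->1, total (-1) + (-8) + (-7), length 3.
Answer: λ = -16/3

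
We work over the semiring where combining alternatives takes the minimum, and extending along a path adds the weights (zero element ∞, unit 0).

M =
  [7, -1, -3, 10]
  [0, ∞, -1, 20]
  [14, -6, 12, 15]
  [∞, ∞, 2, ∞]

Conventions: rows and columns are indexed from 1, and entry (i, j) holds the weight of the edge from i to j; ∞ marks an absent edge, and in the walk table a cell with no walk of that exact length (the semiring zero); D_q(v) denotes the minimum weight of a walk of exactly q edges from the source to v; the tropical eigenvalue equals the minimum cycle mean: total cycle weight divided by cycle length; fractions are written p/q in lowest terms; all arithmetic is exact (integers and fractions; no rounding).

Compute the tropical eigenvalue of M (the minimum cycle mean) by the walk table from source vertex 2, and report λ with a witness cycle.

q=0: [∞, 0, ∞, ∞]
q=1: [0, ∞, -1, 20]
q=2: [7, -7, -3, 10]
q=3: [-7, -9, -8, 12]
q=4: [-9, -14, -10, 3]
Optimal cycle mean attained by: cycle 2->3->2, total (-1) + (-6), length 2.
Answer: λ = -7/2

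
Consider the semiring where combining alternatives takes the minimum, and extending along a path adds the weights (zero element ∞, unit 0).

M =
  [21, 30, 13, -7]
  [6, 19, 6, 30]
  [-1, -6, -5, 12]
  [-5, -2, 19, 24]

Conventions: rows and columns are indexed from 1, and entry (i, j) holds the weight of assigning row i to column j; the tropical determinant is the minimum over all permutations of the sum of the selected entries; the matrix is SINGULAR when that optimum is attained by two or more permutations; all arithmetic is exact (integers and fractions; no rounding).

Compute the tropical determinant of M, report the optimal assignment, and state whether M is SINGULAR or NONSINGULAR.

σ = (1, 2, 3, 4): 21 + 19 + (-5) + 24 = 59
σ = (1, 2, 4, 3): 21 + 19 + 12 + 19 = 71
σ = (1, 3, 2, 4): 21 + 6 + (-6) + 24 = 45
σ = (1, 3, 4, 2): 21 + 6 + 12 + (-2) = 37
σ = (1, 4, 2, 3): 21 + 30 + (-6) + 19 = 64
σ = (1, 4, 3, 2): 21 + 30 + (-5) + (-2) = 44
σ = (2, 1, 3, 4): 30 + 6 + (-5) + 24 = 55
σ = (2, 1, 4, 3): 30 + 6 + 12 + 19 = 67
σ = (2, 3, 1, 4): 30 + 6 + (-1) + 24 = 59
σ = (2, 3, 4, 1): 30 + 6 + 12 + (-5) = 43
σ = (2, 4, 1, 3): 30 + 30 + (-1) + 19 = 78
σ = (2, 4, 3, 1): 30 + 30 + (-5) + (-5) = 50
σ = (3, 1, 2, 4): 13 + 6 + (-6) + 24 = 37
σ = (3, 1, 4, 2): 13 + 6 + 12 + (-2) = 29
σ = (3, 2, 1, 4): 13 + 19 + (-1) + 24 = 55
σ = (3, 2, 4, 1): 13 + 19 + 12 + (-5) = 39
σ = (3, 4, 1, 2): 13 + 30 + (-1) + (-2) = 40
σ = (3, 4, 2, 1): 13 + 30 + (-6) + (-5) = 32
σ = (4, 1, 2, 3): (-7) + 6 + (-6) + 19 = 12
σ = (4, 1, 3, 2): (-7) + 6 + (-5) + (-2) = -8
σ = (4, 2, 1, 3): (-7) + 19 + (-1) + 19 = 30
σ = (4, 2, 3, 1): (-7) + 19 + (-5) + (-5) = 2
σ = (4, 3, 1, 2): (-7) + 6 + (-1) + (-2) = -4
σ = (4, 3, 2, 1): (-7) + 6 + (-6) + (-5) = -12
Optimal value attained by: σ = (4, 3, 2, 1).
Answer: det⊕(M) = -12; verdict: NONSINGULAR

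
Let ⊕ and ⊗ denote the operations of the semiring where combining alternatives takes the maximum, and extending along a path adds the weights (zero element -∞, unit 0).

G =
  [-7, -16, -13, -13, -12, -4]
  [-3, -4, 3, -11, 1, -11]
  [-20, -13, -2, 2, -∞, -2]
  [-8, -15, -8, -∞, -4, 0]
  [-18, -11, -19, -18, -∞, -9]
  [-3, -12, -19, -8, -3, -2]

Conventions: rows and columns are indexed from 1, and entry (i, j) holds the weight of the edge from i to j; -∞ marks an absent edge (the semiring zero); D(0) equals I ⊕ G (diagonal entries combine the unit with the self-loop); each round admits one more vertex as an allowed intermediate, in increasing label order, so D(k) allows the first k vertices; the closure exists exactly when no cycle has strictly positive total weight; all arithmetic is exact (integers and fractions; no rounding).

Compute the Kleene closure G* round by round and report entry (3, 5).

D(0):
  [0, -16, -13, -13, -12, -4]
  [-3, 0, 3, -11, 1, -11]
  [-20, -13, 0, 2, -∞, -2]
  [-8, -15, -8, 0, -4, 0]
  [-18, -11, -19, -18, 0, -9]
  [-3, -12, -19, -8, -3, 0]
D(1):
  [0, -16, -13, -13, -12, -4]
  [-3, 0, 3, -11, 1, -7]
  [-20, -13, 0, 2, -32, -2]
  [-8, -15, -8, 0, -4, 0]
  [-18, -11, -19, -18, 0, -9]
  [-3, -12, -16, -8, -3, 0]
D(2):
  [0, -16, -13, -13, -12, -4]
  [-3, 0, 3, -11, 1, -7]
  [-16, -13, 0, 2, -12, -2]
  [-8, -15, -8, 0, -4, 0]
  [-14, -11, -8, -18, 0, -9]
  [-3, -12, -9, -8, -3, 0]
D(3):
  [0, -16, -13, -11, -12, -4]
  [-3, 0, 3, 5, 1, 1]
  [-16, -13, 0, 2, -12, -2]
  [-8, -15, -8, 0, -4, 0]
  [-14, -11, -8, -6, 0, -9]
  [-3, -12, -9, -7, -3, 0]
D(4):
  [0, -16, -13, -11, -12, -4]
  [-3, 0, 3, 5, 1, 5]
  [-6, -13, 0, 2, -2, 2]
  [-8, -15, -8, 0, -4, 0]
  [-14, -11, -8, -6, 0, -6]
  [-3, -12, -9, -7, -3, 0]
D(5):
  [0, -16, -13, -11, -12, -4]
  [-3, 0, 3, 5, 1, 5]
  [-6, -13, 0, 2, -2, 2]
  [-8, -15, -8, 0, -4, 0]
  [-14, -11, -8, -6, 0, -6]
  [-3, -12, -9, -7, -3, 0]
D(6):
  [0, -16, -13, -11, -7, -4]
  [2, 0, 3, 5, 2, 5]
  [-1, -10, 0, 2, -1, 2]
  [-3, -12, -8, 0, -3, 0]
  [-9, -11, -8, -6, 0, -6]
  [-3, -12, -9, -7, -3, 0]
Answer: G*[3][5] = -1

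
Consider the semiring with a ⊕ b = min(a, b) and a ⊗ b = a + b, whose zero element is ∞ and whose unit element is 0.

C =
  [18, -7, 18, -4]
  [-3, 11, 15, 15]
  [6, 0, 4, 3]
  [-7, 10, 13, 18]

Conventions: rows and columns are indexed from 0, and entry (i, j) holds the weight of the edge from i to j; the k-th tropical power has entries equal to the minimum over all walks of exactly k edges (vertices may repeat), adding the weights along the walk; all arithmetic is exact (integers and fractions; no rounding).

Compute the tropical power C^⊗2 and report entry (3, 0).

C^⊗2:
  [-11, 4, 8, 8]
  [8, -10, 15, -7]
  [-4, -1, 8, 2]
  [7, -14, 11, -11]
Key observation: the optimum is the walk 3->1->0, with weight 10 + (-3) = 7.
Optimal value attained by: walk 3->1->0.
Answer: (C^⊗2)[3][0] = 7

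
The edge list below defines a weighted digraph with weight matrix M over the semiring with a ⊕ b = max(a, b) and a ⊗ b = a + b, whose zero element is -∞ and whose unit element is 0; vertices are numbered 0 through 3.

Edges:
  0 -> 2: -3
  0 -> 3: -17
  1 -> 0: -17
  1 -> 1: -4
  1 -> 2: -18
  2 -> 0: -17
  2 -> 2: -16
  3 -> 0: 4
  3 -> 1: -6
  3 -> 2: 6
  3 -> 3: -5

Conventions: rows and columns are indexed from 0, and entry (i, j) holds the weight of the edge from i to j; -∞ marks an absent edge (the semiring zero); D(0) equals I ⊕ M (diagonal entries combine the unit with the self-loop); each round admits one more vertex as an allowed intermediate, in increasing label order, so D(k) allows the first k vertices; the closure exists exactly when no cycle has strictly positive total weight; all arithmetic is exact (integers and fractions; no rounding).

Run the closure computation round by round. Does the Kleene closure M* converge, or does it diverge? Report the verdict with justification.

D(0):
  [0, -∞, -3, -17]
  [-17, 0, -18, -∞]
  [-17, -∞, 0, -∞]
  [4, -6, 6, 0]
D(1):
  [0, -∞, -3, -17]
  [-17, 0, -18, -34]
  [-17, -∞, 0, -34]
  [4, -6, 6, 0]
D(2):
  [0, -∞, -3, -17]
  [-17, 0, -18, -34]
  [-17, -∞, 0, -34]
  [4, -6, 6, 0]
D(3):
  [0, -∞, -3, -17]
  [-17, 0, -18, -34]
  [-17, -∞, 0, -34]
  [4, -6, 6, 0]
D(4):
  [0, -23, -3, -17]
  [-17, 0, -18, -34]
  [-17, -40, 0, -34]
  [4, -6, 6, 0]
Key observation: every diagonal entry stays at the unit through all rounds, so no improving cycle exists.
Answer: CONVERGES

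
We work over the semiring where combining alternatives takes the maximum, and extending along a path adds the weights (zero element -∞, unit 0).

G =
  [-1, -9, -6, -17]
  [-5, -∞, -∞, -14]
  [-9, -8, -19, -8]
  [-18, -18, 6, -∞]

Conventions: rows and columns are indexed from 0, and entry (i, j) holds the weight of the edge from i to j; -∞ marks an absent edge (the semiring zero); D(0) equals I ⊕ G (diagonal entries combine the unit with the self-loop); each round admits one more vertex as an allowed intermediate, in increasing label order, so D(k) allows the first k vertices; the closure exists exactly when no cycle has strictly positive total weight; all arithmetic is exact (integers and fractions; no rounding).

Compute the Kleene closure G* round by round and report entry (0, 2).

D(0):
  [0, -9, -6, -17]
  [-5, 0, -∞, -14]
  [-9, -8, 0, -8]
  [-18, -18, 6, 0]
D(1):
  [0, -9, -6, -17]
  [-5, 0, -11, -14]
  [-9, -8, 0, -8]
  [-18, -18, 6, 0]
D(2):
  [0, -9, -6, -17]
  [-5, 0, -11, -14]
  [-9, -8, 0, -8]
  [-18, -18, 6, 0]
D(3):
  [0, -9, -6, -14]
  [-5, 0, -11, -14]
  [-9, -8, 0, -8]
  [-3, -2, 6, 0]
D(4):
  [0, -9, -6, -14]
  [-5, 0, -8, -14]
  [-9, -8, 0, -8]
  [-3, -2, 6, 0]
Answer: G*[0][2] = -6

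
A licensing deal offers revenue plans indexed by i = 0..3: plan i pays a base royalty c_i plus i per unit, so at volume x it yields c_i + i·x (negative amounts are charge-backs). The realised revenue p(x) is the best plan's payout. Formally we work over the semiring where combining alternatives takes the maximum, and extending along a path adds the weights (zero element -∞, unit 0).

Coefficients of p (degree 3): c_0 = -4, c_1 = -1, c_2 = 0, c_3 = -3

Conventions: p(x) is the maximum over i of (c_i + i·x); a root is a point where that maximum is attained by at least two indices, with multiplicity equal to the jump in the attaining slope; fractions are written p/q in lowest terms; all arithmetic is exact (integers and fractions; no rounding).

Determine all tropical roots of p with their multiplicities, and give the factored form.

hull edge (i=0, c=-4) to (i=1, c=-1): slope 3, span 1
hull edge (i=1, c=-1) to (i=2, c=0): slope 1, span 1
hull edge (i=2, c=0) to (i=3, c=-3): slope -3, span 1
Factored form: p(x) = -3 ⊗ (x ⊕ (-3)) ⊗ (x ⊕ (-1)) ⊗ (x ⊕ 3)
Answer: roots = -3 (mult 1), -1 (mult 1), 3 (mult 1)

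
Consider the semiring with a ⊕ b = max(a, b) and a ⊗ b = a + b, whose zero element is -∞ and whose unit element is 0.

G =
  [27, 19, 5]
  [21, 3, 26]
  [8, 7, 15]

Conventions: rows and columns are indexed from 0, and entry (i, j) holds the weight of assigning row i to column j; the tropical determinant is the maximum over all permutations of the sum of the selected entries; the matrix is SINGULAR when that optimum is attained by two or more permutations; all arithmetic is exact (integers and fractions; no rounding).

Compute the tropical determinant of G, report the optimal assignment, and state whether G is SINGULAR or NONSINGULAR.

σ = (0, 1, 2): 27 + 3 + 15 = 45
σ = (0, 2, 1): 27 + 26 + 7 = 60
σ = (1, 0, 2): 19 + 21 + 15 = 55
σ = (1, 2, 0): 19 + 26 + 8 = 53
σ = (2, 0, 1): 5 + 21 + 7 = 33
σ = (2, 1, 0): 5 + 3 + 8 = 16
Optimal value attained by: σ = (0, 2, 1).
Answer: det⊕(G) = 60; verdict: NONSINGULAR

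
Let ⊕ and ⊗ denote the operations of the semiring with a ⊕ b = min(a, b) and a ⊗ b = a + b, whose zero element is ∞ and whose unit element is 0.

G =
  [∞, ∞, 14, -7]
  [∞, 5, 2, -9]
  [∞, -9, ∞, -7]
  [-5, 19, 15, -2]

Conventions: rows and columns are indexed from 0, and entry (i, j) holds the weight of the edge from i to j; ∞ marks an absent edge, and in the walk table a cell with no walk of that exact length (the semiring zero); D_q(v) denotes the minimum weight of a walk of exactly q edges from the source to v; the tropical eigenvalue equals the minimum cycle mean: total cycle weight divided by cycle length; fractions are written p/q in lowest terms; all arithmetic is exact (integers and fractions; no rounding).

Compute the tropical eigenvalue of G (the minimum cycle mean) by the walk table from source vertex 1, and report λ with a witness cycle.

q=0: [∞, 0, ∞, ∞]
q=1: [∞, 5, 2, -9]
q=2: [-14, -7, 6, -11]
q=3: [-16, -3, -5, -21]
q=4: [-26, -14, -6, -23]
Optimal cycle mean attained by: cycle 0->3->0, total (-7) + (-5), length 2.
Answer: λ = -6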